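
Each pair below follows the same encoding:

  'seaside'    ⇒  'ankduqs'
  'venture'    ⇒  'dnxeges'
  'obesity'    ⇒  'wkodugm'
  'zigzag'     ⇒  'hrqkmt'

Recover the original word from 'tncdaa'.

lesson

Letter i (0-indexed) is shifted by i+8, so successive shifts are 8, 9, 10, ….
Reversing it on tncdaa: t−8=l, n−9=e, c−10=s, d−11=s, a−12=o, a−13=n.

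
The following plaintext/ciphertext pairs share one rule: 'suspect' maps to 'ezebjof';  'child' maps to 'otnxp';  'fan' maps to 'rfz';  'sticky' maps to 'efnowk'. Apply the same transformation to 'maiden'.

The shift depends on letter class: consonant s→e is +12, but vowel u→z is +5. Vowels shift forward by 5 and consonants shift forward by 12.
Applying it to maiden: m(cons)+12=y, a(vowel)+5=f, i(vowel)+5=n, d(cons)+12=p, e(vowel)+5=j, n(cons)+12=z.

yfnpjz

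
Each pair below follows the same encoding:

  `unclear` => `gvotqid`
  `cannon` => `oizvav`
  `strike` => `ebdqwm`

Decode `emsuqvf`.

Shifts by position in unclear: pos 0: u→g (+12), pos 1: n→v (+8), pos 2: c→o (+12), pos 3: l→t (+8) — repeating every 2. A repeating key of period 2 is used — shifts +12, +8 over and over.
Decoding emsuqvf: e−12=s, m−8=e, s−12=g, u−8=m, q−12=e, v−8=n, f−12=t.

segment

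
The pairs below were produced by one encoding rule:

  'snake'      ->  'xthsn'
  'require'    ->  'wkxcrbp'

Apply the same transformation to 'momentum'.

rutmwdfy

In snake: s→x is +5, n→t is +6, a→h is +7, k→s is +8 — the shift increases by 1 each position. The shift increases by 1 at each position, starting from +5: 5, 6, 7, ….
Applying it to momentum: m+5=r, o+6=u, m+7=t, e+8=m, n+9=w, t+10=d, u+11=f, m+12=y.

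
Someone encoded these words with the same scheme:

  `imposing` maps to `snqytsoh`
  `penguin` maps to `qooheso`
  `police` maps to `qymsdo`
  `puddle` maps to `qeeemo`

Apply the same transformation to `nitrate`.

osuskuo

The shift depends on letter class: consonant m→n is +1, but vowel i→s is +10. The rule splits by letter class: vowels +10, consonants +1.
For nitrate: n(cons)+1=o, i(vowel)+10=s, t(cons)+1=u, r(cons)+1=s, a(vowel)+10=k, t(cons)+1=u, e(vowel)+10=o.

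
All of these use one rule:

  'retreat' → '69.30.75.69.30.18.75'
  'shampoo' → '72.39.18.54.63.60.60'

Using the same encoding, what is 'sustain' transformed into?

r(#18)→69 and e(#5)→30: differences scale by 3, so n = 3·pos + 15. The formula is n = 3×(alphabet index, a=1) + 15.
On sustain: s=19→72, u=21→78, s=19→72, t=20→75, a=1→18, i=9→42, n=14→57.

72.78.72.75.18.42.57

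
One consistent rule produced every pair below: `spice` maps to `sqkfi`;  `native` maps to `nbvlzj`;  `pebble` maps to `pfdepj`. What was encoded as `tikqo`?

In spice: s→s is +0, p→q is +1, i→k is +2, c→f is +3 — the shift increases by 1 each position. The shift increases by 1 at each position, starting from +0: 0, 1, 2, ….
Undoing it on tikqo: t−0=t, i−1=h, k−2=i, q−3=n, o−4=k.

think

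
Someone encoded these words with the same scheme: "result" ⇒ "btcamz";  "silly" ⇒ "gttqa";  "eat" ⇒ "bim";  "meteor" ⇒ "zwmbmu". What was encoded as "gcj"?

buy

The output letters match the input read backwards, each shifted +8: result reversed is tluser. The word is reversed, then every letter is shifted forward by 8.
Reversing it on gcj: shift back: g−8=y, c−8=u, j−8=b → yub; then reverse → buy.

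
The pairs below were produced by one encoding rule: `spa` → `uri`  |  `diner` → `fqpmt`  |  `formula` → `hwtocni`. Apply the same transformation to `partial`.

ritvqin

The shift depends on letter class: consonant s→u is +2, but vowel a→i is +8. The rule splits by letter class: vowels +8, consonants +2.
On partial: p(cons)+2=r, a(vowel)+8=i, r(cons)+2=t, t(cons)+2=v, i(vowel)+8=q, a(vowel)+8=i, l(cons)+2=n.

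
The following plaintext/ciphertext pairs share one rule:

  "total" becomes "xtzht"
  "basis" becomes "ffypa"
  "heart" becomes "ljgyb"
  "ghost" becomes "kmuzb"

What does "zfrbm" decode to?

In total: t→x is +4, o→t is +5, t→z is +6, a→h is +7 — the shift increases by 1 each position. Each letter shifts forward by (position + 4), i.e. 4, 5, 6, … — the shift grows by one for each successive letter.
Reversing it on zfrbm: z−4=v, f−5=a, r−6=l, b−7=u, m−8=e.

value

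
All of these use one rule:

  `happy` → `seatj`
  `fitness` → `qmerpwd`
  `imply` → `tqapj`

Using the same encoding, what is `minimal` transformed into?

xmymxew

The shifts repeat in a cycle of length 2: positions 0,1,… shift by +11, +4, then the pattern repeats.
For minimal: m+11=x, i+4=m, n+11=y, i+4=m, m+11=x, a+4=e, l+11=w.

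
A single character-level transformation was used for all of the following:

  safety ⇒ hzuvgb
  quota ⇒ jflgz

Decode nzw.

mad

Each letter is replaced by its mirror in the alphabet: a↔z, b↔y, c↔x, and so on (the Atbash cipher).
Reversing it on nzw: n↔m, z↔a, w↔d.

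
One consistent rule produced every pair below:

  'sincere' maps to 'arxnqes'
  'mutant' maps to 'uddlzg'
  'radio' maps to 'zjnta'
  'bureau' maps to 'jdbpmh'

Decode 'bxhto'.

Letter i (0-indexed) is shifted by i+8, so successive shifts are 8, 9, 10, ….
Reversing it on bxhto: b−8=t, x−9=o, h−10=x, t−11=i, o−12=c.

toxic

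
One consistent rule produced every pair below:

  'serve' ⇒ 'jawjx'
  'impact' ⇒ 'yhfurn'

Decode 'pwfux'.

Two steps: reverse the string, then apply a Caesar shift of +5.
Decoding pwfux: shift back: p−5=k, w−5=r, f−5=a, u−5=p, x−5=s → kraps; then reverse → spark.

spark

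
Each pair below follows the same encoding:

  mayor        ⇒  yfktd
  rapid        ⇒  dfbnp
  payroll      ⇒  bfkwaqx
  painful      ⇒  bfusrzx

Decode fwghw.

Shifts by position in mayor: pos 0: m→y (+12), pos 1: a→f (+5), pos 2: y→k (+12), pos 3: o→t (+5) — repeating every 2. A repeating key of period 2 is used — shifts +12, +5 over and over.
Decoding fwghw: f−12=t, w−5=r, g−12=u, h−5=c, w−12=k.

truck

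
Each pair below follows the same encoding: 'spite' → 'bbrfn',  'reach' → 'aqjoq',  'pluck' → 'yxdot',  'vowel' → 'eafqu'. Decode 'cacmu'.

Shifts by position in spite: pos 0: s→b (+9), pos 1: p→b (+12), pos 2: i→r (+9), pos 3: t→f (+12) — repeating every 2. The shifts repeat in a cycle of length 2: positions 0,1,… shift by +9, +12, then the pattern repeats.
Reversing it on cacmu: c−9=t, a−12=o, c−9=t, m−12=a, u−9=l.

total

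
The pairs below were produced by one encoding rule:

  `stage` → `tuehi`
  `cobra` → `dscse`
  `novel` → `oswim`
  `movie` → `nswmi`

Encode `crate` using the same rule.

dseui

The shift depends on letter class: consonant s→t is +1, but vowel a→e is +4. Two shifts are in play — +4 for a/e/i/o/u, +1 for every other letter.
On crate: c(cons)+1=d, r(cons)+1=s, a(vowel)+4=e, t(cons)+1=u, e(vowel)+4=i.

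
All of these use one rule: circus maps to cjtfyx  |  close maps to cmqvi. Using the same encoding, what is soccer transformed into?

In circus: c→c is +0, i→j is +1, r→t is +2, c→f is +3 — the shift increases by 1 each position. Letter i (0-indexed) is shifted by i+0, so successive shifts are 0, 1, 2, ….
On soccer: s+0=s, o+1=p, c+2=e, c+3=f, e+4=i, r+5=w.

spefiw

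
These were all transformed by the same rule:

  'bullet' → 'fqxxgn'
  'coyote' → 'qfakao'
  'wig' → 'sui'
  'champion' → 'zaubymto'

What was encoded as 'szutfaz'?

nothing

The output letters match the input read backwards, each shifted +12: bullet reversed is tellub. Read the word backwards and shift each letter +12.
Undoing it on szutfaz: shift back: s−12=g, z−12=n, u−12=i, t−12=h, f−12=t, a−12=o, z−12=n → gnihton; then reverse → nothing.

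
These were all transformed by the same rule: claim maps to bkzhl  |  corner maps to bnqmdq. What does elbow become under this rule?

dkanv

Compare letters: c→b is +25, l→k is +25, a→z is +25 — a constant shift. It's a constant shift of +25 (ROT25).
For elbow: e+25=d, l+25=k, b+25=a, o+25=n, w+25=v.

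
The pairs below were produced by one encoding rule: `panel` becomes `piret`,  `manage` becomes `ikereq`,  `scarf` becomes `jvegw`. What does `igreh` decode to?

The output letters match the input read backwards, each shifted +4: panel reversed is lenap. The word is reversed, then every letter is shifted forward by 4.
Reversing it on igreh: shift back: i−4=e, g−4=c, r−4=n, e−4=a, h−4=d → ecnad; then reverse → dance.

dance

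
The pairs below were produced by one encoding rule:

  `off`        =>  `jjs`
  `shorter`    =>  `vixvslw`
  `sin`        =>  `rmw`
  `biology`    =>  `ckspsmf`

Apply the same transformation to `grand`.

The output letters match the input read backwards, each shifted +4: off reversed is ffo. The word is reversed, then every letter is shifted forward by 4.
Applying it to grand: reverse → dnarg; then shift: d+4=h, n+4=r, a+4=e, r+4=v, g+4=k.

hrevk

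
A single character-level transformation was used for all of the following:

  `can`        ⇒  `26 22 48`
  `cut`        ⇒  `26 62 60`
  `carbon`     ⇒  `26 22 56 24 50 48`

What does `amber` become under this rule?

22 46 24 30 56

c(#3)→26 and a(#1)→22: differences scale by 2, so n = 2·pos + 20. The formula is n = 2×(alphabet index, a=1) + 20.
Applying it to amber: a=1→22, m=13→46, b=2→24, e=5→30, r=18→56.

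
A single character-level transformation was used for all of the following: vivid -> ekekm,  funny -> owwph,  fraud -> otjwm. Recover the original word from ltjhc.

Shifts by position in vivid: pos 0: v→e (+9), pos 1: i→k (+2), pos 2: v→e (+9), pos 3: i→k (+2) — repeating every 2. A repeating key of period 2 is used — shifts +9, +2 over and over.
Undoing it on ltjhc: l−9=c, t−2=r, j−9=a, h−2=f, c−9=t.

craft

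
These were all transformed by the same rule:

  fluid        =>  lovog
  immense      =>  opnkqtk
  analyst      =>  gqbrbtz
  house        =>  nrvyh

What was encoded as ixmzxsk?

Shifts by position in fluid: pos 0: f→l (+6), pos 1: l→o (+3), pos 2: u→v (+1), pos 3: i→o (+6), pos 4: d→g (+3) — repeating every 3. It's a Vigenère-style cipher with numeric key [6,3,1]: position i shifts by key[i mod 3].
Decoding ixmzxsk: i−6=c, x−3=u, m−1=l, z−6=t, x−3=u, s−1=r, k−6=e.

culture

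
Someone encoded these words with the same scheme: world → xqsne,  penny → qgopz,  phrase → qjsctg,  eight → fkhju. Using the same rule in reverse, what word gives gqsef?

Shifts by position in world: pos 0: w→x (+1), pos 1: o→q (+2), pos 2: r→s (+1), pos 3: l→n (+2) — repeating every 2. It's a Vigenère-style cipher with numeric key [1,2]: position i shifts by key[i mod 2].
Reversing it on gqsef: g−1=f, q−2=o, s−1=r, e−2=c, f−1=e.

force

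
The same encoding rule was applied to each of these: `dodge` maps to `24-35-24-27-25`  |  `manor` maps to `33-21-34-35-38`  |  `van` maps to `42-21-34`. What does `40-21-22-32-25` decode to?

table

d is letter #4 and maps to 24: an offset of 20. The number is (letter's place in the alphabet, a=1) + 20.
Reversing it on 40-21-22-32-25: 40→(40−20)÷1=20=t, 21→(21−20)÷1=1=a, 22→(22−20)÷1=2=b, 32→(32−20)÷1=12=l, 25→(25−20)÷1=5=e.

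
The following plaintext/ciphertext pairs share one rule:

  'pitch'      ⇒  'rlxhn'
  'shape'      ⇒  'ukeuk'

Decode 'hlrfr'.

Letter i (0-indexed) is shifted by i+2, so successive shifts are 2, 3, 4, ….
Decoding hlrfr: h−2=f, l−3=i, r−4=n, f−5=a, r−6=l.

final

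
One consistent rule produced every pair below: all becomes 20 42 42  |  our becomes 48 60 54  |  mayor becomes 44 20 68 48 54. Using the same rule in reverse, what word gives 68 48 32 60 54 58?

a(#1)→20 and l(#12)→42: differences scale by 2, so n = 2·pos + 18. The formula is n = 2×(alphabet index, a=1) + 18.
Undoing it on 68 48 32 60 54 58: 68→(68−18)÷2=25=y, 48→(48−18)÷2=15=o, 32→(32−18)÷2=7=g, 60→(60−18)÷2=21=u, 54→(54−18)÷2=18=r, 58→(58−18)÷2=20=t.

yogurt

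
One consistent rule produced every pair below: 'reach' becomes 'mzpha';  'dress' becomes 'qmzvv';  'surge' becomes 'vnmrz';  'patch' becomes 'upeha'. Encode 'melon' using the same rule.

tzklc

r(17)→m(12) and e(4)→z(25) fit y≡9x+15 (mod 26); the inverse of 9 mod 26 is 3. This is an affine cipher: with a=0,…,z=25, each position x becomes (9x+15) mod 26.
On melon: m(12)→9·12+15≡19=t; e(4)→9·4+15≡25=z; l(11)→9·11+15≡10=k; o(14)→9·14+15≡11=l; n(13)→9·13+15≡2=c (all mod 26).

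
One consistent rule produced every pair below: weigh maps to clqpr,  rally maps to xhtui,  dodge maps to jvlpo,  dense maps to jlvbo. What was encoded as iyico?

crate

In weigh: w→c is +6, e→l is +7, i→q is +8, g→p is +9 — the shift increases by 1 each position. Letter i (0-indexed) is shifted by i+6, so successive shifts are 6, 7, 8, ….
Undoing it on iyico: i−6=c, y−7=r, i−8=a, c−9=t, o−10=e.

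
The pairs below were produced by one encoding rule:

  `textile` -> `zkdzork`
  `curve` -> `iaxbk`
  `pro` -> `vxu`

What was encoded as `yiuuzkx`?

Every letter moves 6 places later in the alphabet, wrapping around z→a.
Decoding yiuuzkx: y−6=s, i−6=c, u−6=o, u−6=o, z−6=t, k−6=e, x−6=r.

scooter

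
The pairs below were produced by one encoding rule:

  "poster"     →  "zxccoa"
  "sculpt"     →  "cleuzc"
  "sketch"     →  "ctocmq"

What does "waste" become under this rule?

gjcco

It's a Vigenère-style cipher with numeric key [10,9]: position i shifts by key[i mod 2].
On waste: w+10=g, a+9=j, s+10=c, t+9=c, e+10=o.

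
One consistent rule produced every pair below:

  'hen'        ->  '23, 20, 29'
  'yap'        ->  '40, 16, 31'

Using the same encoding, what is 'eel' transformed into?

h is letter #8 and maps to 23: an offset of 15. Each letter is replaced by its alphabet position (a=1..z=26) + 15.
On eel: e=5→20, e=5→20, l=12→27.

20, 20, 27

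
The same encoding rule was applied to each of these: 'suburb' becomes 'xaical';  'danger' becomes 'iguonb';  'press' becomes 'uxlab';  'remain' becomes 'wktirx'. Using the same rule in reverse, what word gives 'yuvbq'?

tooth

The shift increases by 1 at each position, starting from +5: 5, 6, 7, ….
Decoding yuvbq: y−5=t, u−6=o, v−7=o, b−8=t, q−9=h.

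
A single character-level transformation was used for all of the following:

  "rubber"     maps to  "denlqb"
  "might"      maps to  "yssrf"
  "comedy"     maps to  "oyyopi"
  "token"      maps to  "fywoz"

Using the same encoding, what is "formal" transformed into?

Shifts by position in rubber: pos 0: r→d (+12), pos 1: u→e (+10), pos 2: b→n (+12), pos 3: b→l (+10) — repeating every 2. The shifts repeat in a cycle of length 2: positions 0,1,… shift by +12, +10, then the pattern repeats.
For formal: f+12=r, o+10=y, r+12=d, m+10=w, a+12=m, l+10=v.

rydwmv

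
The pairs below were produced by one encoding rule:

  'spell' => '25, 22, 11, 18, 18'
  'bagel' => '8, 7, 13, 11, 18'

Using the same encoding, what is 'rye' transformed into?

24, 31, 11

s is letter #19 and maps to 25: an offset of 6. Letters become their 1-based position plus 6 (so a→7, b→8, …).
Applying it to rye: r=18→24, y=25→31, e=5→11.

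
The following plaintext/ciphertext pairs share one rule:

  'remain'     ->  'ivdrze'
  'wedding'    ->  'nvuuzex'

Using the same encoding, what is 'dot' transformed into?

Compare letters: r→i is +17, e→v is +17, m→d is +17 — a constant shift. Every letter moves 17 places later in the alphabet, wrapping around z→a.
For dot: d+17=u, o+17=f, t+17=k.

ufk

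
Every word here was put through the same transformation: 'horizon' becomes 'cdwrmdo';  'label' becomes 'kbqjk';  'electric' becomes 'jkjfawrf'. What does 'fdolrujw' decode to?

Treating letters as 0–25, the rule is x ↦ 15x + 1 (mod 26).
Decoding fdolrujw: f(5)→7·(5−1)≡2=c; d(3)→7·(3−1)≡14=o; o(14)→7·(14−1)≡13=n; l(11)→7·(11−1)≡18=s; r(17)→7·(17−1)≡8=i; u(20)→7·(20−1)≡3=d; j(9)→7·(9−1)≡4=e; w(22)→7·(22−1)≡17=r (all mod 26).

consider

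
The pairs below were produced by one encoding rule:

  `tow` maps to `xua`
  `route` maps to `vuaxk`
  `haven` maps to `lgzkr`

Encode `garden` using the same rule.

The shift depends on letter class: consonant t→x is +4, but vowel o→u is +6. The rule splits by letter class: vowels +6, consonants +4.
Applying it to garden: g(cons)+4=k, a(vowel)+6=g, r(cons)+4=v, d(cons)+4=h, e(vowel)+6=k, n(cons)+4=r.

kgvhkr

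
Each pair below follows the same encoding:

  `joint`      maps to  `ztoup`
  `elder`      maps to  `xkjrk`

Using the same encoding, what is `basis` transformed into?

yoygh

The output letters match the input read backwards, each shifted +6: joint reversed is tnioj. Read the word backwards and shift each letter +6.
Applying it to basis: reverse → sisab; then shift: s+6=y, i+6=o, s+6=y, a+6=g, b+6=h.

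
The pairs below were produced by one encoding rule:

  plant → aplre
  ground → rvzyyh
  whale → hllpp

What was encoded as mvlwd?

Shifts by position in plant: pos 0: p→a (+11), pos 1: l→p (+4), pos 2: a→l (+11), pos 3: n→r (+4) — repeating every 2. A repeating key of period 2 is used — shifts +11, +4 over and over.
Decoding mvlwd: m−11=b, v−4=r, l−11=a, w−4=s, d−11=s.

brass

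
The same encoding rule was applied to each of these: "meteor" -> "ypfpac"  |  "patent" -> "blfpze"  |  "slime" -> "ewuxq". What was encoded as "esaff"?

shout

The shifts repeat in a cycle of length 2: positions 0,1,… shift by +12, +11, then the pattern repeats.
Reversing it on esaff: e−12=s, s−11=h, a−12=o, f−11=u, f−12=t.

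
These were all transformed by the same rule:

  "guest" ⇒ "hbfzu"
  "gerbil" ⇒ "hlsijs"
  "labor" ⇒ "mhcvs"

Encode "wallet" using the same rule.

xhmsfa

Shifts by position in guest: pos 0: g→h (+1), pos 1: u→b (+7), pos 2: e→f (+1), pos 3: s→z (+7) — repeating every 2. It's a Vigenère-style cipher with numeric key [1,7]: position i shifts by key[i mod 2].
On wallet: w+1=x, a+7=h, l+1=m, l+7=s, e+1=f, t+7=a.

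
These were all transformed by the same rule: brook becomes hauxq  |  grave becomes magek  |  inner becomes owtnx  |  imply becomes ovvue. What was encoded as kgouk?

Shifts by position in brook: pos 0: b→h (+6), pos 1: r→a (+9), pos 2: o→u (+6), pos 3: o→x (+9) — repeating every 2. A repeating key of period 2 is used — shifts +6, +9 over and over.
Decoding kgouk: k−6=e, g−9=x, o−6=i, u−9=l, k−6=e.

exile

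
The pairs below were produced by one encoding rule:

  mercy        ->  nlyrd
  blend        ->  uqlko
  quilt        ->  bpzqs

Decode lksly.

m(12)→n(13) and e(4)→l(11) fit y≡23x+23 (mod 26); the inverse of 23 mod 26 is 17. Each letter's alphabet position (a=0..z=25) is mapped through 23·x+23 mod 26 — an affine cipher.
Decoding lksly: l(11)→17·(11−23)≡4=e; k(10)→17·(10−23)≡13=n; s(18)→17·(18−23)≡19=t; l(11)→17·(11−23)≡4=e; y(24)→17·(24−23)≡17=r (all mod 26).

enter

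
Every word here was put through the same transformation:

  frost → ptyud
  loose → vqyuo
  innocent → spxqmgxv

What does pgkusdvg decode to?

Shifts by position in frost: pos 0: f→p (+10), pos 1: r→t (+2), pos 2: o→y (+10), pos 3: s→u (+2) — repeating every 2. A repeating key of period 2 is used — shifts +10, +2 over and over.
Undoing it on pgkusdvg: p−10=f, g−2=e, k−10=a, u−2=s, s−10=i, d−2=b, v−10=l, g−2=e.

feasible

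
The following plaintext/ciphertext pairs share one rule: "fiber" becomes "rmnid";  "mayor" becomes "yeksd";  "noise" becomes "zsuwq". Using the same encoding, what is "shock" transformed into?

Shifts by position in fiber: pos 0: f→r (+12), pos 1: i→m (+4), pos 2: b→n (+12), pos 3: e→i (+4) — repeating every 2. The shifts repeat in a cycle of length 2: positions 0,1,… shift by +12, +4, then the pattern repeats.
Applying it to shock: s+12=e, h+4=l, o+12=a, c+4=g, k+12=w.

elagw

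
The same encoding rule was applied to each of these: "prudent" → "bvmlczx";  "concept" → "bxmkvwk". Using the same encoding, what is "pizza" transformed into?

The output letters match the input read backwards, each shifted +8: prudent reversed is tnedurp. Two steps: reverse the string, then apply a Caesar shift of +8.
For pizza: reverse → azzip; then shift: a+8=i, z+8=h, z+8=h, i+8=q, p+8=x.

ihhqx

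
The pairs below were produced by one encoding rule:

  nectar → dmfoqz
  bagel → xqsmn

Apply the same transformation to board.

pdman

The output letters match the input read backwards, each shifted +12: nectar reversed is ratcen. The word is reversed, then every letter is shifted forward by 12.
On board: reverse → draob; then shift: d+12=p, r+12=d, a+12=m, o+12=a, b+12=n.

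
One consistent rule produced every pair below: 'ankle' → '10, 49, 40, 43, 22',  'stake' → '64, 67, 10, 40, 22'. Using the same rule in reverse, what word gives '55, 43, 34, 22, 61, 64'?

With a=1..z=26, the number is 3·pos + 7.
Undoing it on 55, 43, 34, 22, 61, 64: 55→(55−7)÷3=16=p, 43→(43−7)÷3=12=l, 34→(34−7)÷3=9=i, 22→(22−7)÷3=5=e, 61→(61−7)÷3=18=r, 64→(64−7)÷3=19=s.

pliers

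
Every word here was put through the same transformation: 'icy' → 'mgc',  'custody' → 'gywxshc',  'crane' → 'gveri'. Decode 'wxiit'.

Each letter is shifted forward by 4 in the alphabet (a Caesar shift of +4).
Decoding wxiit: w−4=s, x−4=t, i−4=e, i−4=e, t−4=p.

steep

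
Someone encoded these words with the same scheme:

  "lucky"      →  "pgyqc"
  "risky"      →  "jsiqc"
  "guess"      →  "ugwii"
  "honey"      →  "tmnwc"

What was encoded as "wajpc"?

Treating letters as 0–25, the rule is x ↦ 25x + 0 (mod 26).
Undoing it on wajpc: w(22)→25·(22−0)≡4=e; a(0)→25·(0−0)≡0=a; j(9)→25·(9−0)≡17=r; p(15)→25·(15−0)≡11=l; c(2)→25·(2−0)≡24=y (all mod 26).

early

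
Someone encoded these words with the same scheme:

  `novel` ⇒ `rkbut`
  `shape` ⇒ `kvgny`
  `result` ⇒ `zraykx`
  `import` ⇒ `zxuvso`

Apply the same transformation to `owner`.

xktcu

Two steps: reverse the string, then apply a Caesar shift of +6.
Applying it to owner: reverse → renwo; then shift: r+6=x, e+6=k, n+6=t, w+6=c, o+6=u.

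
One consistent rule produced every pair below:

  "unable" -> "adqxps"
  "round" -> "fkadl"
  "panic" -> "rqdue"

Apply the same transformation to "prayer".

u(20)→a(0) and n(13)→d(3) fit y≡7x+16 (mod 26); the inverse of 7 mod 26 is 15. Each letter's alphabet position (a=0..z=25) is mapped through 7·x+16 mod 26 — an affine cipher.
On prayer: p(15)→7·15+16≡17=r; r(17)→7·17+16≡5=f; a(0)→7·0+16≡16=q; y(24)→7·24+16≡2=c; e(4)→7·4+16≡18=s; r(17)→7·17+16≡5=f (all mod 26).

rfqcsf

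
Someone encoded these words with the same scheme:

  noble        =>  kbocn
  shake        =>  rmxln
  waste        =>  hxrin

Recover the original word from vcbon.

globe

n(13)→k(10) and o(14)→b(1) fit y≡17x+23 (mod 26); the inverse of 17 mod 26 is 23. Each letter's alphabet position (a=0..z=25) is mapped through 17·x+23 mod 26 — an affine cipher.
Reversing it on vcbon: v(21)→23·(21−23)≡6=g; c(2)→23·(2−23)≡11=l; b(1)→23·(1−23)≡14=o; o(14)→23·(14−23)≡1=b; n(13)→23·(13−23)≡4=e (all mod 26).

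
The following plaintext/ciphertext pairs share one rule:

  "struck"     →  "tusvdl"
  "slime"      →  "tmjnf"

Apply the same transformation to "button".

Compare letters: s→t is +1, t→u is +1, r→s is +1 — a constant shift. It's a constant shift of +1 (ROT1).
Applying it to button: b+1=c, u+1=v, t+1=u, t+1=u, o+1=p, n+1=o.

cvuupo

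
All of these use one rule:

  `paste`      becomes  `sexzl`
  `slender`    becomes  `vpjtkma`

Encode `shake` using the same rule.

Each letter shifts forward by (position + 3), i.e. 3, 4, 5, … — the shift grows by one for each successive letter.
On shake: s+3=v, h+4=l, a+5=f, k+6=q, e+7=l.

vlfql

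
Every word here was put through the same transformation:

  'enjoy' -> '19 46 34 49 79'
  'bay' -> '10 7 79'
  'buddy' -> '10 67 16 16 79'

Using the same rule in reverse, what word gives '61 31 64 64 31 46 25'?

The formula is n = 3×(alphabet index, a=1) + 4.
Decoding 61 31 64 64 31 46 25: 61→(61−4)÷3=19=s, 31→(31−4)÷3=9=i, 64→(64−4)÷3=20=t, 64→(64−4)÷3=20=t, 31→(31−4)÷3=9=i, 46→(46−4)÷3=14=n, 25→(25−4)÷3=7=g.

sitting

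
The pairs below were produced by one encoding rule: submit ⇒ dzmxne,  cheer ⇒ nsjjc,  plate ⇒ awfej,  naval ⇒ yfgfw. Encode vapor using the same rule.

Two shifts are in play — +5 for a/e/i/o/u, +11 for every other letter.
Applying it to vapor: v(cons)+11=g, a(vowel)+5=f, p(cons)+11=a, o(vowel)+5=t, r(cons)+11=c.

gfatc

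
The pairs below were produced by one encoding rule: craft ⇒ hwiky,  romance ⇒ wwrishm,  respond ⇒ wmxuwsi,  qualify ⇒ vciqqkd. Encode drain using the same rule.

iwiqs

The shift depends on letter class: consonant c→h is +5, but vowel a→i is +8. The rule splits by letter class: vowels +8, consonants +5.
Applying it to drain: d(cons)+5=i, r(cons)+5=w, a(vowel)+8=i, i(vowel)+8=q, n(cons)+5=s.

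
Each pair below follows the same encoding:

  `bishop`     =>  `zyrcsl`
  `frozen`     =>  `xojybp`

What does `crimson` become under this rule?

xycwsbm

The output letters match the input read backwards, each shifted +10: bishop reversed is pohsib. Two steps: reverse the string, then apply a Caesar shift of +10.
On crimson: reverse → nosmirc; then shift: n+10=x, o+10=y, s+10=c, m+10=w, i+10=s, r+10=b, c+10=m.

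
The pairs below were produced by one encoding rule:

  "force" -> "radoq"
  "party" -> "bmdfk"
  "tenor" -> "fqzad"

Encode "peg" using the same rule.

bqs

It's a constant shift of +12 (ROT12).
On peg: p+12=b, e+12=q, g+12=s.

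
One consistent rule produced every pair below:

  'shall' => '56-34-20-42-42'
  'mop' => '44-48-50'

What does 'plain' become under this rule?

s(#19)→56 and h(#8)→34: differences scale by 2, so n = 2·pos + 18. Each letter becomes 2×(its alphabet position, a=1..z=26) + 18.
Applying it to plain: p=16→50, l=12→42, a=1→20, i=9→36, n=14→46.

50-42-20-36-46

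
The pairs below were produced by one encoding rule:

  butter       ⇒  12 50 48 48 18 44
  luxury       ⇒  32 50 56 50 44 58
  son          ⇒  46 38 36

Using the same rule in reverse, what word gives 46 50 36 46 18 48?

sunset

With a=1..z=26, the number is 2·pos + 8.
Reversing it on 46 50 36 46 18 48: 46→(46−8)÷2=19=s, 50→(50−8)÷2=21=u, 36→(36−8)÷2=14=n, 46→(46−8)÷2=19=s, 18→(18−8)÷2=5=e, 48→(48−8)÷2=20=t.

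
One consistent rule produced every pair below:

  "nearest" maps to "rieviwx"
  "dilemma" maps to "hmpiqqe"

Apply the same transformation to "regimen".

Every letter moves 4 places later in the alphabet, wrapping around z→a.
Applying it to regimen: r+4=v, e+4=i, g+4=k, i+4=m, m+4=q, e+4=i, n+4=r.

vikmqir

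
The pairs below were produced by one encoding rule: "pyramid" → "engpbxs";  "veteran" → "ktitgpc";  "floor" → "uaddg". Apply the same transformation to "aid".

pxs

Every letter moves 15 places later in the alphabet, wrapping around z→a.
For aid: a+15=p, i+15=x, d+15=s.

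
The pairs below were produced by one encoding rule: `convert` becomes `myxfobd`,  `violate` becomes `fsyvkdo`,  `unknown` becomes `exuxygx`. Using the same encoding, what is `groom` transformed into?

Compare letters: c→m is +10, o→y is +10, n→x is +10 — a constant shift. Each letter is shifted forward by 10 in the alphabet (a Caesar shift of +10).
For groom: g+10=q, r+10=b, o+10=y, o+10=y, m+10=w.

qbyyw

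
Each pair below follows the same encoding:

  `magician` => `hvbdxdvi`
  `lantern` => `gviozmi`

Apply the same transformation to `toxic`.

ojsdx

Each letter is shifted forward by 21 in the alphabet (a Caesar shift of +21).
For toxic: t+21=o, o+21=j, x+21=s, i+21=d, c+21=x.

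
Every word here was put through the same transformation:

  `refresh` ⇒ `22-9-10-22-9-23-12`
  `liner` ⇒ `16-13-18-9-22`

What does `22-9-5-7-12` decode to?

reach

r is letter #18 and maps to 22: an offset of 4. The number is (letter's place in the alphabet, a=1) + 4.
Reversing it on 22-9-5-7-12: 22→(22−4)÷1=18=r, 9→(9−4)÷1=5=e, 5→(5−4)÷1=1=a, 7→(7−4)÷1=3=c, 12→(12−4)÷1=8=h.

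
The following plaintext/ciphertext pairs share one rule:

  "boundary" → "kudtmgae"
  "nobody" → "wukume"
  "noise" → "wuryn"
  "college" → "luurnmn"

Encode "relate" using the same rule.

Shifts by position in boundary: pos 0: b→k (+9), pos 1: o→u (+6), pos 2: u→d (+9), pos 3: n→t (+6) — repeating every 2. It's a Vigenère-style cipher with numeric key [9,6]: position i shifts by key[i mod 2].
For relate: r+9=a, e+6=k, l+9=u, a+6=g, t+9=c, e+6=k.

akugck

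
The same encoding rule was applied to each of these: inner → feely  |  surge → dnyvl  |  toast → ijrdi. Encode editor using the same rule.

lgfijy

i(8)→f(5) and n(13)→e(4) fit y≡5x+17 (mod 26); the inverse of 5 mod 26 is 21. Treating letters as 0–25, the rule is x ↦ 5x + 17 (mod 26).
Applying it to editor: e(4)→5·4+17≡11=l; d(3)→5·3+17≡6=g; i(8)→5·8+17≡5=f; t(19)→5·19+17≡8=i; o(14)→5·14+17≡9=j; r(17)→5·17+17≡24=y (all mod 26).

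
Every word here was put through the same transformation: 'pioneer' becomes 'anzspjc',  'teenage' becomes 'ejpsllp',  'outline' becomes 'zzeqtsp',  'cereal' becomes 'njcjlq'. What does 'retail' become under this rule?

Shifts by position in pioneer: pos 0: p→a (+11), pos 1: i→n (+5), pos 2: o→z (+11), pos 3: n→s (+5) — repeating every 2. A repeating key of period 2 is used — shifts +11, +5 over and over.
On retail: r+11=c, e+5=j, t+11=e, a+5=f, i+11=t, l+5=q.

cjeftq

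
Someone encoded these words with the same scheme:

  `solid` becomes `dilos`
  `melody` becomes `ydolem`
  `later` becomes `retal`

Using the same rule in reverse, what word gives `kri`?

irk

The output letters match the input read backwards: solid reversed is dilos. It's just the letters in reverse order.
Decoding kri: then reverse → irk.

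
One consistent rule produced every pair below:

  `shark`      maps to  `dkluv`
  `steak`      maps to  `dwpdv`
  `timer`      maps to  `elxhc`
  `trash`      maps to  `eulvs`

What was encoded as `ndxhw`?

camel

The shifts repeat in a cycle of length 2: positions 0,1,… shift by +11, +3, then the pattern repeats.
Reversing it on ndxhw: n−11=c, d−3=a, x−11=m, h−3=e, w−11=l.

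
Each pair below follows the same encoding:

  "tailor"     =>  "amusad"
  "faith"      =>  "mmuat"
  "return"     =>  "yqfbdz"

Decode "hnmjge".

abacus

Shifts by position in tailor: pos 0: t→a (+7), pos 1: a→m (+12), pos 2: i→u (+12), pos 3: l→s (+7), pos 4: o→a (+12), pos 5: r→d (+12) — repeating every 3. It's a Vigenère-style cipher with numeric key [7,12,12]: position i shifts by key[i mod 3].
Decoding hnmjge: h−7=a, n−12=b, m−12=a, j−7=c, g−12=u, e−12=s.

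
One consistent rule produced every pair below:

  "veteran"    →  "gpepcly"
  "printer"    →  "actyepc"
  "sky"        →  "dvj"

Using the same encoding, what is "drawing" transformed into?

Compare letters: v→g is +11, e→p is +11, t→e is +11 — a constant shift. This is a Caesar cipher with shift 11.
Applying it to drawing: d+11=o, r+11=c, a+11=l, w+11=h, i+11=t, n+11=y, g+11=r.

oclhtyr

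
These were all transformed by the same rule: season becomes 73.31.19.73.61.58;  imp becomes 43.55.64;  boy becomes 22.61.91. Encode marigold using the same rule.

55.19.70.43.37.61.52.28

s(#19)→73 and e(#5)→31: differences scale by 3, so n = 3·pos + 16. With a=1..z=26, the number is 3·pos + 16.
For marigold: m=13→55, a=1→19, r=18→70, i=9→43, g=7→37, o=15→61, l=12→52, d=4→28.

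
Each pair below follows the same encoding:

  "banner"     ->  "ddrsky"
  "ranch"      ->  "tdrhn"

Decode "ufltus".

In banner: b→d is +2, a→d is +3, n→r is +4, n→s is +5 — the shift increases by 1 each position. Each letter shifts forward by (position + 2), i.e. 2, 3, 4, … — the shift grows by one for each successive letter.
Undoing it on ufltus: u−2=s, f−3=c, l−4=h, t−5=o, u−6=o, s−7=l.

school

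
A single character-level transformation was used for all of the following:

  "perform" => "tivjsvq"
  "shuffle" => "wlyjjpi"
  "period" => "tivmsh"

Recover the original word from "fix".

bet

Compare letters: p→t is +4, e→i is +4, r→v is +4 — a constant shift. Each letter is shifted forward by 4 in the alphabet (a Caesar shift of +4).
Decoding fix: f−4=b, i−4=e, x−4=t.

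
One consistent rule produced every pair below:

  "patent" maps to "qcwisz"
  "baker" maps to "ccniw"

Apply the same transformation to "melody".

ngosie

The shift increases by 1 at each position, starting from +1: 1, 2, 3, ….
On melody: m+1=n, e+2=g, l+3=o, o+4=s, d+5=i, y+6=e.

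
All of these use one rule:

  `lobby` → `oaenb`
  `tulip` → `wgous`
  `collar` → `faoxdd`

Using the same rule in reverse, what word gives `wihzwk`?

twenty

Shifts by position in lobby: pos 0: l→o (+3), pos 1: o→a (+12), pos 2: b→e (+3), pos 3: b→n (+12) — repeating every 2. It's a Vigenère-style cipher with numeric key [3,12]: position i shifts by key[i mod 2].
Undoing it on wihzwk: w−3=t, i−12=w, h−3=e, z−12=n, w−3=t, k−12=y.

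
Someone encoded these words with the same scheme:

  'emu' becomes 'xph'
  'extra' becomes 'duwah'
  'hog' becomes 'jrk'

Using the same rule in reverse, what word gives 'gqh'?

end

Two steps: reverse the string, then apply a Caesar shift of +3.
Reversing it on gqh: shift back: g−3=d, q−3=n, h−3=e → dne; then reverse → end.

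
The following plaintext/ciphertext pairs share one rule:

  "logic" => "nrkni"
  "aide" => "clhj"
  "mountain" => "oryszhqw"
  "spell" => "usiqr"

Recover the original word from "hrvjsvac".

Letter i (0-indexed) is shifted by i+2, so successive shifts are 2, 3, 4, ….
Undoing it on hrvjsvac: h−2=f, r−3=o, v−4=r, j−5=e, s−6=m, v−7=o, a−8=s, c−9=t.

foremost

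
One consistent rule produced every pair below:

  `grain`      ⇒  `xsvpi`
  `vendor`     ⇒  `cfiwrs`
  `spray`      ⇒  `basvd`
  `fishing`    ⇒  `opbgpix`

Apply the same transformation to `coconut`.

g(6)→x(23) and r(17)→s(18) fit y≡9x+21 (mod 26); the inverse of 9 mod 26 is 3. Each letter's alphabet position (a=0..z=25) is mapped through 9·x+21 mod 26 — an affine cipher.
On coconut: c(2)→9·2+21≡13=n; o(14)→9·14+21≡17=r; c(2)→9·2+21≡13=n; o(14)→9·14+21≡17=r; n(13)→9·13+21≡8=i; u(20)→9·20+21≡19=t; t(19)→9·19+21≡10=k (all mod 26).

nrnritk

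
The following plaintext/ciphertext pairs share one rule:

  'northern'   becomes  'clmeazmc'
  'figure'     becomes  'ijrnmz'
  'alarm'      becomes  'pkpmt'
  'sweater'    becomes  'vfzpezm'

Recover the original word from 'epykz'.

Each letter's alphabet position (a=0..z=25) is mapped through 9·x+15 mod 26 — an affine cipher.
Decoding epykz: e(4)→3·(4−15)≡19=t; p(15)→3·(15−15)≡0=a; y(24)→3·(24−15)≡1=b; k(10)→3·(10−15)≡11=l; z(25)→3·(25−15)≡4=e (all mod 26).

table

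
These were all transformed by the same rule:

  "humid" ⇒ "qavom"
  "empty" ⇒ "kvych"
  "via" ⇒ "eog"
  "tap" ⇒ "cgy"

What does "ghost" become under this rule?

pqubc

Two shifts are in play — +6 for a/e/i/o/u, +9 for every other letter.
Applying it to ghost: g(cons)+9=p, h(cons)+9=q, o(vowel)+6=u, s(cons)+9=b, t(cons)+9=c.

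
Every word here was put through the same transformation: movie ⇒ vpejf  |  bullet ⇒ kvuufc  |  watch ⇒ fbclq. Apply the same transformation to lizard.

ujibam

The shift depends on letter class: consonant m→v is +9, but vowel o→p is +1. Two shifts are in play — +1 for a/e/i/o/u, +9 for every other letter.
On lizard: l(cons)+9=u, i(vowel)+1=j, z(cons)+9=i, a(vowel)+1=b, r(cons)+9=a, d(cons)+9=m.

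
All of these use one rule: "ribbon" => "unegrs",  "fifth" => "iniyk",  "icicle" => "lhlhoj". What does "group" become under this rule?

Shifts by position in ribbon: pos 0: r→u (+3), pos 1: i→n (+5), pos 2: b→e (+3), pos 3: b→g (+5) — repeating every 2. A repeating key of period 2 is used — shifts +3, +5 over and over.
On group: g+3=j, r+5=w, o+3=r, u+5=z, p+3=s.

jwrzs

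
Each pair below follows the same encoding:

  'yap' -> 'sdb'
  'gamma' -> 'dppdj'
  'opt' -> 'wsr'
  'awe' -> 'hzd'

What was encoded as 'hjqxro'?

Read the word backwards and shift each letter +3.
Undoing it on hjqxro: shift back: h−3=e, j−3=g, q−3=n, x−3=u, r−3=o, o−3=l → egnuol; then reverse → lounge.

lounge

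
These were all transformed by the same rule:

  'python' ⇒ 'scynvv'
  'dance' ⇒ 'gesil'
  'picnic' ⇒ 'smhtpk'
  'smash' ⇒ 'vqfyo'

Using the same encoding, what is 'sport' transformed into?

Each letter shifts forward by (position + 3), i.e. 3, 4, 5, … — the shift grows by one for each successive letter.
For sport: s+3=v, p+4=t, o+5=t, r+6=x, t+7=a.

vttxa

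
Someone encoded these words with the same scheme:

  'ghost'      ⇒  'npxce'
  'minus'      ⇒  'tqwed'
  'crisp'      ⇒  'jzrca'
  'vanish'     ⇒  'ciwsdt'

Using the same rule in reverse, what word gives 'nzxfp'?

The shift increases by 1 at each position, starting from +7: 7, 8, 9, ….
Decoding nzxfp: n−7=g, z−8=r, x−9=o, f−10=v, p−11=e.

grove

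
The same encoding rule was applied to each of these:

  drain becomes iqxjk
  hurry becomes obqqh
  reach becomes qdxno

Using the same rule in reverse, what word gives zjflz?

kiosk

d(3)→i(8) and r(17)→q(16) fit y≡21x+23 (mod 26); the inverse of 21 mod 26 is 5. This is an affine cipher: with a=0,…,z=25, each position x becomes (21x+23) mod 26.
Undoing it on zjflz: z(25)→5·(25−23)≡10=k; j(9)→5·(9−23)≡8=i; f(5)→5·(5−23)≡14=o; l(11)→5·(11−23)≡18=s; z(25)→5·(25−23)≡10=k (all mod 26).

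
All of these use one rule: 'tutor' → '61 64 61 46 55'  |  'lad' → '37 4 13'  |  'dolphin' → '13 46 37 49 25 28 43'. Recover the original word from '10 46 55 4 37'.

t(#20)→61 and u(#21)→64: differences scale by 3, so n = 3·pos + 1. The formula is n = 3×(alphabet index, a=1) + 1.
Undoing it on 10 46 55 4 37: 10→(10−1)÷3=3=c, 46→(46−1)÷3=15=o, 55→(55−1)÷3=18=r, 4→(4−1)÷3=1=a, 37→(37−1)÷3=12=l.

coral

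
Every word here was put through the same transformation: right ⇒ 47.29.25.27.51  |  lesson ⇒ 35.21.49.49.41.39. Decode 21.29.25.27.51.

eight

r(#18)→47 and i(#9)→29: differences scale by 2, so n = 2·pos + 11. Each letter becomes 2×(its alphabet position, a=1..z=26) + 11.
Undoing it on 21.29.25.27.51: 21→(21−11)÷2=5=e, 29→(29−11)÷2=9=i, 25→(25−11)÷2=7=g, 27→(27−11)÷2=8=h, 51→(51−11)÷2=20=t.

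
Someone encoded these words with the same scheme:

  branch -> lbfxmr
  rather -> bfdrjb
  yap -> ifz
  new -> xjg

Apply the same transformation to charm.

mrfbw

The shift depends on letter class: consonant b→l is +10, but vowel a→f is +5. Two shifts are in play — +5 for a/e/i/o/u, +10 for every other letter.
Applying it to charm: c(cons)+10=m, h(cons)+10=r, a(vowel)+5=f, r(cons)+10=b, m(cons)+10=w.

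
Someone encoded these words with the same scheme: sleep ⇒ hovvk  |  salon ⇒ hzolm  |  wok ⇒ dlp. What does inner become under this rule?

rmmvi

Each pair mirrors across the alphabet (s↔h, l↔o, e↔v): positions sum to 25. Letters are reflected about the middle of the alphabet (position → 25−position): Atbash.
For inner: i↔r, n↔m, n↔m, e↔v, r↔i.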